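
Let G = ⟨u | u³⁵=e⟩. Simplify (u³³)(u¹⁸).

Compute (u³³) · (u¹⁸) by multiplying left to right and reducing via the relations at each step:
  (u³³) · u¹⁸ = u¹⁶

Answer: u¹⁶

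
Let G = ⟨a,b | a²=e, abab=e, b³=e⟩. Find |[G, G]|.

G' = [G, G] is generated by all commutators. The generator-pair commutators are: [a, b] = b.
The subgroup they normally generate is {e, b, b²}, of order 3.
Check: |G/G'| = 6/3 = 2 is the order of the abelianisation.

Answer: 3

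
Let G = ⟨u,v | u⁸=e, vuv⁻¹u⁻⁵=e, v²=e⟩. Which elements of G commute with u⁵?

⟨u⁵⟩ ⊆ C_G(u⁵) since powers of u⁵ commute with u⁵; so |C_G(u⁵)| ≥ |⟨u⁵⟩| = 8.
By orbit–stabilizer, |C_G(u⁵)| = |G| / |conj. class of u⁵| = 16 / 2 = 8.
The 8 elements commuting with u⁵ are {e, u, u², u³, u⁴, u⁵, u⁶, u⁷}.

Answer: {e, u, u², u³, u⁴, u⁵, u⁶, u⁷}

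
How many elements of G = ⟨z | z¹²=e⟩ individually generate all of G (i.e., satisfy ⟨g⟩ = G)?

G is cyclic of order 12. An element generates G iff its order is 12, and a cyclic group of order 12 has exactly φ(12) = 4 such elements.

Answer: 4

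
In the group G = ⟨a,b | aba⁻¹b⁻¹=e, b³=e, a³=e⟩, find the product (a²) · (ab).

Compute (a²) · (ab) by multiplying left to right and reducing via the relations at each step:
  (a²) · a = e
  e · b = b

Answer: b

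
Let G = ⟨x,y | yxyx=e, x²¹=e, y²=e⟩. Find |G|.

Enumerate words in the generators, reducing via the relations: the distinct elements are
  {e, x, y, xy, x², x³, x⁴, x⁵, x⁶, x⁷, x⁸, x⁹, x²y, x²⁰, x³y, x¹², x¹³, x¹¹, x¹⁰, x¹⁴, x¹⁵, x¹⁶, x¹⁷, x¹⁸, x¹⁹, x⁴y, x⁵y, x⁶y, x⁷y, x⁸y, x⁹y, x²⁰y, x¹²y, x¹³y, x¹¹y, x¹⁰y, x¹⁴y, x¹⁵y, x¹⁶y, x¹⁷y, x¹⁸y, x¹⁹y}.
No further products give new elements, so |G| = 42.

Answer: 42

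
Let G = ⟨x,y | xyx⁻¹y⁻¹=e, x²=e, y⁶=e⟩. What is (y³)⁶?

Compute successive powers of (y³), reducing at each step:
  (y³)²: (y³) · y³ = e
  (y³)³: e · y³ = y³
  (y³)⁴: (y³) · y³ = e
  (y³)⁵: e · y³ = y³
  (y³)⁶: (y³) · y³ = e

Answer: e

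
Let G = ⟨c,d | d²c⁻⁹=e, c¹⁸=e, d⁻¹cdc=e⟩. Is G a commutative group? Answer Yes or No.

c·d = cd but d·c = c⁸d⁻¹, so c·d ≠ d·c and G is not abelian.

Answer: No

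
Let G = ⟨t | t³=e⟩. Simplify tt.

Compute t · t by multiplying left to right and reducing via the relations at each step:
  t · t = t²

Answer: t²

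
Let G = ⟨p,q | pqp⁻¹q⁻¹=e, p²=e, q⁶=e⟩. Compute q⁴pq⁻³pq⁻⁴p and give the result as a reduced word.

Multiply left to right, reducing at each step:
  (q⁴) · p = pq⁴
  (pq⁴) · q⁻³ = pq
  (pq) · p = q
  q · q⁻⁴ = q³
  (q³) · p = pq³

Answer: pq³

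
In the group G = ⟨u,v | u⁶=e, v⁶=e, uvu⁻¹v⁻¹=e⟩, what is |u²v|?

Compute successive powers until reaching e:
  (u²v)¹ = u²v, (u²v)² = u⁴v², (u²v)³ = v³, (u²v)⁴ = u²v⁴, (u²v)⁵ = u⁴v⁵, (u²v)⁶ = e.
The smallest positive k with (u²v)ᵏ = e is 6.

Answer: 6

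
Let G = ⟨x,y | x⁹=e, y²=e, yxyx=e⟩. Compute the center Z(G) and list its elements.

An element z ∈ Z(G) iff z commutes with every generator.
For example e is central: e·x = x = x·e; e·y = y = y·e.
Whereas x ∉ Z(G) since x·y = xy ≠ x⁸y = y·x.
Checking each of the 18 elements this way gives Z(G) = {e}, of order 1.

Answer: {e}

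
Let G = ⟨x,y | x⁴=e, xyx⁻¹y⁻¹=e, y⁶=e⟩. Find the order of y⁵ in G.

Compute successive powers until reaching e:
  (y⁵)¹ = y⁵, (y⁵)² = y⁴, (y⁵)³ = y³, (y⁵)⁴ = y², (y⁵)⁵ = y, (y⁵)⁶ = e.
The smallest positive k with (y⁵)ᵏ = e is 6.

Answer: 6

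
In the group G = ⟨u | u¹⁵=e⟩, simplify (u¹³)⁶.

Compute successive powers of (u¹³), reducing at each step:
  (u¹³)²: (u¹³) · u¹³ = u¹¹
  (u¹³)³: (u¹¹) · u¹³ = u⁹
  (u¹³)⁴: (u⁹) · u¹³ = u⁷
  (u¹³)⁵: (u⁷) · u¹³ = u⁵
  (u¹³)⁶: (u⁵) · u¹³ = u³

Answer: u³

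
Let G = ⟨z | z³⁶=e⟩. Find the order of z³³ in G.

Compute successive powers until reaching e:
  (z³³)¹ = z³³, (z³³)² = z³⁰, (z³³)³ = z²⁷, (z³³)⁴ = z²⁴, (z³³)⁵ = z²¹, (z³³)⁶ = z¹⁸, (z³³)⁷ = z¹⁵, (z³³)⁸ = z¹², (z³³)⁹ = z⁹, (z³³)¹⁰ = z⁶, (z³³)¹¹ = z³, (z³³)¹² = e.
The smallest positive k with (z³³)ᵏ = e is 12.

Answer: 12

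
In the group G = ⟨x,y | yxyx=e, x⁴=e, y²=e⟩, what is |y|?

Compute successive powers until reaching e:
  y¹ = y, y² = e.
The smallest positive k with yᵏ = e is 2.

Answer: 2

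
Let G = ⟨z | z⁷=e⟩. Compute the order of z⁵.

Compute successive powers until reaching e:
  (z⁵)¹ = z⁵, (z⁵)² = z³, (z⁵)³ = z, (z⁵)⁴ = z⁶, (z⁵)⁵ = z⁴, (z⁵)⁶ = z², (z⁵)⁷ = e.
The smallest positive k with (z⁵)ᵏ = e is 7.

Answer: 7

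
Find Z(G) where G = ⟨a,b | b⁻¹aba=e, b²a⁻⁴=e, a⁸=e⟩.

An element z ∈ Z(G) iff z commutes with every generator.
For example a⁴ is central: (a⁴)·a = a⁵ = a·(a⁴); (a⁴)·b = b⁻¹ = b·(a⁴).
Whereas a ∉ Z(G) since a·b = ab ≠ a³b⁻¹ = b·a.
Checking each of the 16 elements this way gives Z(G) = {e, a⁴}, of order 2.

Answer: {e, a⁴}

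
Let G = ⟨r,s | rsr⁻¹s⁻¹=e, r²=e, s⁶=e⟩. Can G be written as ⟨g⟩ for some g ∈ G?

|G| = 12, but the maximum element order in G is 6 < 12. No single element generates all of G, so G is not cyclic.

Answer: No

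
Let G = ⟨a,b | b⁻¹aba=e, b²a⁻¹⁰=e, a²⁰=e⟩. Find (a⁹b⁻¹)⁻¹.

The order of (a⁹b⁻¹) is 4 (smallest k with (a⁹b⁻¹)ᵏ = e), so (a⁹b⁻¹)⁻¹ = (a⁹b⁻¹)³ = a⁹b.
Check: (a⁹b⁻¹) · (a⁹b) → (a⁹b⁻¹) · a⁹ = b⁻¹;   (b⁻¹) · b = e, giving e as required.

Answer: a⁹b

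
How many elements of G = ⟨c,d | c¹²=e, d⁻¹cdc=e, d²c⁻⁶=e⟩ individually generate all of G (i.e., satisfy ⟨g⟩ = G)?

⟨g⟩ = G would require ord(g) = |G| = 24, but the maximum element order in G is 12 < 24. So G is not cyclic and no single element generates it: the count is 0.

Answer: 0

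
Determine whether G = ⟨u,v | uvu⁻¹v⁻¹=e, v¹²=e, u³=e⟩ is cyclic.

|G| = 36, but the maximum element order in G is 12 < 36. No single element generates all of G, so G is not cyclic.

Answer: No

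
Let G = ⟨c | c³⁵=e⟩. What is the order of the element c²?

Compute successive powers until reaching e:
  (c²)¹ = c², (c²)² = c⁴, (c²)³ = c⁶, (c²)⁴ = c⁸, (c²)⁵ = c¹⁰, (c²)⁶ = c¹², (c²)⁷ = c¹⁴, (c²)⁸ = c¹⁶, (c²)⁹ = c¹⁸, (c²)¹⁰ = c²⁰, (c²)¹¹ = c²², (c²)¹² = c²⁴, (c²)¹³ = c²⁶, (c²)¹⁴ = c²⁸, (c²)¹⁵ = c³⁰, (c²)¹⁶ = c³², (c²)¹⁷ = c³⁴, (c²)¹⁸ = c, (c²)¹⁹ = c³, (c²)²⁰ = c⁵, (c²)²¹ = c⁷, (c²)²² = c⁹, (c²)²³ = c¹¹, (c²)²⁴ = c¹³, (c²)²⁵ = c¹⁵, (c²)²⁶ = c¹⁷, (c²)²⁷ = c¹⁹, (c²)²⁸ = c²¹, (c²)²⁹ = c²³, (c²)³⁰ = c²⁵, (c²)³¹ = c²⁷, (c²)³² = c²⁹, (c²)³³ = c³¹, (c²)³⁴ = c³³, (c²)³⁵ = e.
The smallest positive k with (c²)ᵏ = e is 35.

Answer: 35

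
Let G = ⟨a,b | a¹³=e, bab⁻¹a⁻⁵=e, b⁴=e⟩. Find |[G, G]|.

G' = [G, G] is generated by all commutators. The generator-pair commutators are: [a, b] = a⁹.
The subgroup they normally generate is {e, a, a², a³, a⁴, a⁵, a⁶, a⁷, a⁸, a⁹, a¹⁰, a¹¹, a¹²}, of order 13.
Check: |G/G'| = 52/13 = 4 is the order of the abelianisation.

Answer: 13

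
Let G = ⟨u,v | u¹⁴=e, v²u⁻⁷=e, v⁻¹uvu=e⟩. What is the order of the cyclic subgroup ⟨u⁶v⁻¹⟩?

|⟨u⁶v⁻¹⟩| equals the order of u⁶v⁻¹. Compute successive powers until reaching e:
  (u⁶v⁻¹)¹ = u⁶v⁻¹, (u⁶v⁻¹)² = u⁷, (u⁶v⁻¹)³ = u⁶v, (u⁶v⁻¹)⁴ = e.
The smallest positive k with (u⁶v⁻¹)ᵏ = e is 4, so |⟨u⁶v⁻¹⟩| = 4.

Answer: 4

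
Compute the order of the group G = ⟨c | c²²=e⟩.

G is generated by a single element, so G is cyclic. The relator gives c²² = e and no smaller power is forced to be e, so the 22 powers {c, e, c², c³, c⁴, c⁵, c⁶, c⁷, c⁸, c⁹, c²¹, c²⁰, c¹², c¹³, c¹¹, c¹⁰, c¹⁴, c¹⁵, c¹⁶, c¹⁷, c¹⁸, c¹⁹} are distinct. Hence |G| = 22.

Answer: 22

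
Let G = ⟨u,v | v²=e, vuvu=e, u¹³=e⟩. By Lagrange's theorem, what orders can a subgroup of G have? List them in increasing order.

|G| = 26 = 2 · 13. By Lagrange's theorem the order of any subgroup divides 26; the divisors of 26 are 1, 2, 13, 26.

Answer: 1, 2, 13, 26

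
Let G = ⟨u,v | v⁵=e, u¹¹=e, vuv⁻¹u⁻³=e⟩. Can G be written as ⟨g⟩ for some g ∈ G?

Every cyclic group is abelian. But u·v = uv while v·u = u³v, so u·v ≠ v·u and G is not abelian. Hence G is not cyclic.

Answer: No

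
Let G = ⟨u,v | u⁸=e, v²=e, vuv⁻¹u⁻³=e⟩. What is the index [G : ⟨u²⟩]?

First find ord(u²) by computing successive powers:
  (u²)¹ = u², (u²)² = u⁴, (u²)³ = u⁶, (u²)⁴ = e.
So |⟨u²⟩| = ord(u²) = 4. With |G| = 16, by Lagrange [G : ⟨u²⟩] = 16/4 = 4.

Answer: 4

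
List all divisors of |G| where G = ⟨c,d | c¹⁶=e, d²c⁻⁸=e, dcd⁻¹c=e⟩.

|G| = 32 = 2⁵. By Lagrange's theorem the order of any subgroup divides 32; the divisors of 32 are 1, 2, 4, 8, 16, 32.

Answer: 1, 2, 4, 8, 16, 32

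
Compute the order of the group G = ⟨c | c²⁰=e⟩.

G is generated by a single element, so G is cyclic. The relator gives c²⁰ = e and no smaller power is forced to be e, so the 20 powers {c, e, c², c³, c⁴, c⁵, c⁶, c⁷, c⁸, c⁹, c¹², c¹³, c¹¹, c¹⁰, c¹⁴, c¹⁵, c¹⁶, c¹⁷, c¹⁸, c¹⁹} are distinct. Hence |G| = 20.

Answer: 20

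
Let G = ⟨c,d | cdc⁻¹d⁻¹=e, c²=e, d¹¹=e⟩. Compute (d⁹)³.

Compute successive powers of (d⁹), reducing at each step:
  (d⁹)²: (d⁹) · d⁹ = d⁷
  (d⁹)³: (d⁷) · d⁹ = d⁵

Answer: d⁵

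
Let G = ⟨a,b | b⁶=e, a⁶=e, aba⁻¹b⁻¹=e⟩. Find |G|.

Enumerate words in the generators, reducing via the relations: the distinct elements are
  {a, b, e, ab, a², a³, a⁴, a⁵, b², b³, b⁴, b⁵, ab², ab³, ab⁴, ab⁵, a²b, a³b, a⁴b, a⁵b, a²b², a²b³, a²b⁴, a²b⁵, a³b², a³b³, a³b⁴, a³b⁵, a⁴b², a⁴b³, a⁴b⁴, a⁴b⁵, a⁵b², a⁵b³, a⁵b⁴, a⁵b⁵}.
No further products give new elements, so |G| = 36.

Answer: 36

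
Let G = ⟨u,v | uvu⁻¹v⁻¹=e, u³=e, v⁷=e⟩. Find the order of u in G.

Compute successive powers until reaching e:
  u¹ = u, u² = u², u³ = e.
The smallest positive k with uᵏ = e is 3.

Answer: 3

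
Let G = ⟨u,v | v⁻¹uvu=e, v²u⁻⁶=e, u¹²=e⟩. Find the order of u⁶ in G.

Compute successive powers until reaching e:
  (u⁶)¹ = u⁶, (u⁶)² = e.
The smallest positive k with (u⁶)ᵏ = e is 2.

Answer: 2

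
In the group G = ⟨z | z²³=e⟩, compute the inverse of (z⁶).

The order of (z⁶) is 23 (smallest k with (z⁶)ᵏ = e), so (z⁶)⁻¹ = (z⁶)²² = z¹⁷.
Check: (z⁶) · (z¹⁷) → (z⁶) · z¹⁷ = e, giving e as required.

Answer: z¹⁷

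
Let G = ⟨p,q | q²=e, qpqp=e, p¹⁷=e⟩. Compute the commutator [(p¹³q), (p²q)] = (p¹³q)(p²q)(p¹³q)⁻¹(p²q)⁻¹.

[(p¹³q), (p²q)] = (p¹³q)·(p²q)·(p¹³q)⁻¹·(p²q)⁻¹.
  (p¹³q) · (p²q) = p¹¹
  (p¹¹) · (p¹³q) = p⁷q
  (p⁷q) · (p²q) = p⁵

Answer: p⁵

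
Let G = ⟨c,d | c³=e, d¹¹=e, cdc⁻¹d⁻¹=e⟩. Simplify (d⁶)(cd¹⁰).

Compute (d⁶) · (cd¹⁰) by multiplying left to right and reducing via the relations at each step:
  (d⁶) · c = cd⁶
  (cd⁶) · d¹⁰ = cd⁵

Answer: cd⁵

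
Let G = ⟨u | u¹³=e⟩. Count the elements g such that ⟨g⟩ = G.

G is cyclic of order 13. An element generates G iff its order is 13, and a cyclic group of order 13 has exactly φ(13) = 12 such elements.

Answer: 12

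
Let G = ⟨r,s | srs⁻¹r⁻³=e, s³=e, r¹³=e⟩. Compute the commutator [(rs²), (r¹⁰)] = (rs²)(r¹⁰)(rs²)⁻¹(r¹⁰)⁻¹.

[(rs²), (r¹⁰)] = (rs²)·(r¹⁰)·(rs²)⁻¹·(r¹⁰)⁻¹.
  (rs²) · (r¹⁰) = s²
  (s²) · (r¹⁰s) = r¹²
  (r¹²) · (r³) = r²

Answer: r²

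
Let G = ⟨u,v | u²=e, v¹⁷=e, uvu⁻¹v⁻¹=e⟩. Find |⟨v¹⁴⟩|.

|⟨v¹⁴⟩| equals the order of v¹⁴. Compute successive powers until reaching e:
  (v¹⁴)¹ = v¹⁴, (v¹⁴)² = v¹¹, (v¹⁴)³ = v⁸, (v¹⁴)⁴ = v⁵, (v¹⁴)⁵ = v², (v¹⁴)⁶ = v¹⁶, (v¹⁴)⁷ = v¹³, (v¹⁴)⁸ = v¹⁰, (v¹⁴)⁹ = v⁷, (v¹⁴)¹⁰ = v⁴, (v¹⁴)¹¹ = v, (v¹⁴)¹² = v¹⁵, (v¹⁴)¹³ = v¹², (v¹⁴)¹⁴ = v⁹, (v¹⁴)¹⁵ = v⁶, (v¹⁴)¹⁶ = v³, (v¹⁴)¹⁷ = e.
The smallest positive k with (v¹⁴)ᵏ = e is 17, so |⟨v¹⁴⟩| = 17.

Answer: 17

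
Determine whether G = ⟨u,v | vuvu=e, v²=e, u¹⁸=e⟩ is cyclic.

Every cyclic group is abelian. But u·v = uv while v·u = u¹⁷v, so u·v ≠ v·u and G is not abelian. Hence G is not cyclic.

Answer: No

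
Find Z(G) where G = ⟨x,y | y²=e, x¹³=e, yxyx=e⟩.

An element z ∈ Z(G) iff z commutes with every generator.
For example e is central: e·x = x = x·e; e·y = y = y·e.
Whereas x ∉ Z(G) since x·y = xy ≠ x¹²y = y·x.
Checking each of the 26 elements this way gives Z(G) = {e}, of order 1.

Answer: {e}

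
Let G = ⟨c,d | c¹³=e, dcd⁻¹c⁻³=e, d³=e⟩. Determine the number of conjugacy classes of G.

The conjugacy classes (representative and size) are:
  [e] (size 1), [c] (size 3), [c⁵] (size 3), [c¹⁰] (size 3), [c⁸] (size 3), [c¹⁰d] (size 13), [c⁷d²] (size 13).
Class equation: 1 + 3 + 3 + 3 + 3 + 13 + 13 = 39 = |G|. So G has 7 conjugacy classes.

Answer: 7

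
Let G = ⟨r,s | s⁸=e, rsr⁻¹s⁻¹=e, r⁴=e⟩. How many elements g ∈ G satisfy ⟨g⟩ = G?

⟨g⟩ = G would require ord(g) = |G| = 32, but the maximum element order in G is 8 < 32. So G is not cyclic and no single element generates it: the count is 0.

Answer: 0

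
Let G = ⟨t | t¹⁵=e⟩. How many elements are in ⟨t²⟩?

|⟨t²⟩| equals the order of t². Compute successive powers until reaching e:
  (t²)¹ = t², (t²)² = t⁴, (t²)³ = t⁶, (t²)⁴ = t⁸, (t²)⁵ = t¹⁰, (t²)⁶ = t¹², (t²)⁷ = t¹⁴, (t²)⁸ = t, (t²)⁹ = t³, (t²)¹⁰ = t⁵, (t²)¹¹ = t⁷, (t²)¹² = t⁹, (t²)¹³ = t¹¹, (t²)¹⁴ = t¹³, (t²)¹⁵ = e.
The smallest positive k with (t²)ᵏ = e is 15, so |⟨t²⟩| = 15.

Answer: 15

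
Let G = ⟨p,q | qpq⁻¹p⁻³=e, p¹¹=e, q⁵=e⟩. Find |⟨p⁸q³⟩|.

|⟨p⁸q³⟩| equals the order of p⁸q³. Compute successive powers until reaching e:
  (p⁸q³)¹ = p⁸q³, (p⁸q³)² = p⁴q, (p⁸q³)³ = p⁶q⁴, (p⁸q³)⁴ = p⁵q², (p⁸q³)⁵ = e.
The smallest positive k with (p⁸q³)ᵏ = e is 5, so |⟨p⁸q³⟩| = 5.

Answer: 5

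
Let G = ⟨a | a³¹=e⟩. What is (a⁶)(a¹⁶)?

Compute (a⁶) · (a¹⁶) by multiplying left to right and reducing via the relations at each step:
  (a⁶) · a¹⁶ = a²²

Answer: a²²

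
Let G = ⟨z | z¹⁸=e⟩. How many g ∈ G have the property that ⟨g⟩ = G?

G is cyclic of order 18. An element generates G iff its order is 18, and a cyclic group of order 18 has exactly φ(18) = 6 such elements.

Answer: 6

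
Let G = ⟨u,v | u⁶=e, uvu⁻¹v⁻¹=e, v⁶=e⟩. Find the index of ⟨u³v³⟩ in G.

First find ord(u³v³) by computing successive powers:
  (u³v³)¹ = u³v³, (u³v³)² = e.
So |⟨u³v³⟩| = ord(u³v³) = 2. With |G| = 36, by Lagrange [G : ⟨u³v³⟩] = 36/2 = 18.

Answer: 18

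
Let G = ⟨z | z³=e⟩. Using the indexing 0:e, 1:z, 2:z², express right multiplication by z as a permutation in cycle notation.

(0 1 2)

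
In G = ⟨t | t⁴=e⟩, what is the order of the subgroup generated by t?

|⟨t⟩| equals the order of t. Compute successive powers until reaching e:
  t¹ = t, t² = t², t³ = t³, t⁴ = e.
The smallest positive k with tᵏ = e is 4, so |⟨t⟩| = 4.

Answer: 4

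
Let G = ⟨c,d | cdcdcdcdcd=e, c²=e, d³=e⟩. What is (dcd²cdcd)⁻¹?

The order of (dcd²cdcd) is 3 (smallest k with (dcd²cdcd)ᵏ = e), so (dcd²cdcd)⁻¹ = (dcd²cdcd)² = d²cd²cdcd².
Check: (dcd²cdcd) · (d²cd²cdcd²) → (dcd²cdcd) · d² = dcd²cdc;   (dcd²cdc) · c = dcd²cd;   (dcd²cd) · d² = dcd²c;   (dcd²c) · c = dcd²;   (dcd²) · d = dc;   (dc) · c = d;   d · d² = e, giving e as required.

Answer: d²cd²cdcd²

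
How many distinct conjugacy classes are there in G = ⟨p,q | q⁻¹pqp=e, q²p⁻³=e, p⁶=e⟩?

The conjugacy classes (representative and size) are:
  [e] (size 1), [p] (size 2), [p²] (size 2), [p³] (size 1), [pq⁻¹] (size 3), [p²q⁻¹] (size 3).
Class equation: 1 + 2 + 2 + 1 + 3 + 3 = 12 = |G|. So G has 6 conjugacy classes.

Answer: 6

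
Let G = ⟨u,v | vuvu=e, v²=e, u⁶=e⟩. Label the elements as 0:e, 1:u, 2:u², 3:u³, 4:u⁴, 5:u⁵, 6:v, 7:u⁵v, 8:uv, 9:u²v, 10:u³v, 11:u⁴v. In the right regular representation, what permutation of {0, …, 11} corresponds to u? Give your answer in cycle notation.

(0 1 2 3 4 5)(6 7 11 10 9 8)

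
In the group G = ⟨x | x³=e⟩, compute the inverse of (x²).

The order of (x²) is 3 (smallest k with (x²)ᵏ = e), so (x²)⁻¹ = (x²)² = x.
Check: (x²) · x → (x²) · x = e, giving e as required.

Answer: x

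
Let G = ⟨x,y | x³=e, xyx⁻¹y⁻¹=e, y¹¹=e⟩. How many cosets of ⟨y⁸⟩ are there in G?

First find ord(y⁸) by computing successive powers:
  (y⁸)¹ = y⁸, (y⁸)² = y⁵, (y⁸)³ = y², (y⁸)⁴ = y¹⁰, (y⁸)⁵ = y⁷, (y⁸)⁶ = y⁴, (y⁸)⁷ = y, (y⁸)⁸ = y⁹, (y⁸)⁹ = y⁶, (y⁸)¹⁰ = y³, (y⁸)¹¹ = e.
So |⟨y⁸⟩| = ord(y⁸) = 11. With |G| = 33, by Lagrange [G : ⟨y⁸⟩] = 33/11 = 3.

Answer: 3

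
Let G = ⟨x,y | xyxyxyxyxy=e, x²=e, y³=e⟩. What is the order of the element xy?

Compute successive powers until reaching e:
  (xy)¹ = xy, (xy)² = xyxy, (xy)³ = y²xy²x, (xy)⁴ = y²x, (xy)⁵ = e.
The smallest positive k with (xy)ᵏ = e is 5.

Answer: 5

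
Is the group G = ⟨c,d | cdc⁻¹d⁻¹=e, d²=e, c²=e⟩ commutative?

Each pair of generators commutes: c·d = cd = d·c. Since the generators pairwise commute, every element of G commutes with every other, so G is abelian.

Answer: Yes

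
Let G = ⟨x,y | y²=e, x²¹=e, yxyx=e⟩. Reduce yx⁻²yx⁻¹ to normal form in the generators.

Multiply left to right, reducing at each step:
  y · x⁻² = x²y
  (x²y) · y = x²
  (x²) · x⁻¹ = x

Answer: x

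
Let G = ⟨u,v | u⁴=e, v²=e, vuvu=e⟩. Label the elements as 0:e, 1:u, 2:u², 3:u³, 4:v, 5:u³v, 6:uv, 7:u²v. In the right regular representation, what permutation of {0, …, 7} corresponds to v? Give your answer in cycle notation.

(0 4)(1 6)(2 7)(3 5)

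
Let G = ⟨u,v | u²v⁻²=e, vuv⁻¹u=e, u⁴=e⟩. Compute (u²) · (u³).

Compute (u²) · (u³) by multiplying left to right and reducing via the relations at each step:
  (u²) · u³ = u

Answer: u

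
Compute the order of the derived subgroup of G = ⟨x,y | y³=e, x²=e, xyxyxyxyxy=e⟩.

G' = [G, G] is generated by all commutators. The generator-pair commutators are: [x, y] = xyxy².
The subgroup they normally generate is {e, x, y, y², xy, xyx, xyxy, xyxyx, y²xy²x, y²xy², y²x, xy², yx, yxy, yxyx, xy²xy²x, xy²xy², xy²x, y²xy, y²xyx, y²xyxy, yxy²xy², yxy²x, yxy², xyxy², xy²xy, xy²xyx, xy²xyxy, xyxy²xy², xyxy²x, y²xy²xy, xyxy²xy, xyxy²xyx, xyxy²xyxy, y²xy²xyxy², y²xy²xyx, y²xy²xyxy, y²xyxy²xy², y²xyxy²x, y²xyxy², yxyxy², yxy²xy, yxy²xyx, yxy²xyxy, yxyxy²xy², yxyxy²x, yxyxy²xy, xy²xyxy²xy², xy²xyxy²x, xy²xyxy², y²xyxy²xy, y²xyxy²xyx, yxy²xyxy²x, yxy²xyxy², xy²xyxy²xy, xy²xyxy²xyx, xyxy²xyxy²x, xyxy²xyxy², xyxy²xyxy²xy, yxy²xyxy²xy}, of order 60.
Check: |G/G'| = 60/60 = 1 is the order of the abelianisation.

Answer: 60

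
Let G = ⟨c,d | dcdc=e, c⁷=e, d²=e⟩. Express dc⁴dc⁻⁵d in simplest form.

Multiply left to right, reducing at each step:
  d · c⁴ = c³d
  (c³d) · d = c³
  (c³) · c⁻⁵ = c⁵
  (c⁵) · d = c⁵d

Answer: c⁵d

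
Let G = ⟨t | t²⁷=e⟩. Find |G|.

G is generated by a single element, so G is cyclic. The relator gives t²⁷ = e and no smaller power is forced to be e, so the 27 powers {e, t, t², t³, t⁴, t⁵, t⁶, t⁷, t⁸, t⁹, t²², t²³, t²¹, t²⁰, t²⁴, t²⁵, t²⁶, t¹², t¹³, t¹¹, t¹⁰, t¹⁴, t¹⁵, t¹⁶, t¹⁷, t¹⁸, t¹⁹} are distinct. Hence |G| = 27.

Answer: 27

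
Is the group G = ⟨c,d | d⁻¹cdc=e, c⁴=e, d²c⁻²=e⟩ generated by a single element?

Every cyclic group is abelian. But c·d = cd while d·c = cd⁻¹, so c·d ≠ d·c and G is not abelian. Hence G is not cyclic.

Answer: No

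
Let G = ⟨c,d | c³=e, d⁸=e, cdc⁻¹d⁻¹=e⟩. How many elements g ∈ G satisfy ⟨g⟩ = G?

G is cyclic of order 24. An element generates G iff its order is 24, and a cyclic group of order 24 has exactly φ(24) = 8 such elements.

Answer: 8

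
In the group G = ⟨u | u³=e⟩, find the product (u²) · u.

Compute (u²) · u by multiplying left to right and reducing via the relations at each step:
  (u²) · u = e

Answer: e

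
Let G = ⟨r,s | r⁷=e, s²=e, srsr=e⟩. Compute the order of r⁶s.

Compute successive powers until reaching e:
  (r⁶s)¹ = r⁶s, (r⁶s)² = e.
The smallest positive k with (r⁶s)ᵏ = e is 2.

Answer: 2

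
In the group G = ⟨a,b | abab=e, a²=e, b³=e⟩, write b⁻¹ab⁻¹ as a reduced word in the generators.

Multiply left to right, reducing at each step:
  (b²) · a = ab
  (ab) · b⁻¹ = a

Answer: a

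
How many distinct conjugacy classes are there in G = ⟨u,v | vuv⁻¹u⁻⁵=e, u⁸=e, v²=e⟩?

The conjugacy classes (representative and size) are:
  [e] (size 1), [u⁵] (size 2), [u²] (size 1), [u⁷] (size 2), [u⁴] (size 1), [u⁶] (size 1), [v] (size 2), [u⁵v] (size 2), [u²v] (size 2), [u³v] (size 2).
Class equation: 1 + 2 + 1 + 2 + 1 + 1 + 2 + 2 + 2 + 2 = 16 = |G|. So G has 10 conjugacy classes.

Answer: 10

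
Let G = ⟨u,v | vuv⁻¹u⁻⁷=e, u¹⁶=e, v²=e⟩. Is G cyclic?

Every cyclic group is abelian. But u·v = uv while v·u = u⁷v, so u·v ≠ v·u and G is not abelian. Hence G is not cyclic.

Answer: No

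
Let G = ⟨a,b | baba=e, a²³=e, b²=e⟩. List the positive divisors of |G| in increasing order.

|G| = 46 = 2 · 23. By Lagrange's theorem the order of any subgroup divides 46; the divisors of 46 are 1, 2, 23, 46.

Answer: 1, 2, 23, 46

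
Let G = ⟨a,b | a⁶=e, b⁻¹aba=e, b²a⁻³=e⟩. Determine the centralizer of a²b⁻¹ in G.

⟨a²b⁻¹⟩ ⊆ C_G(a²b⁻¹) since powers of a²b⁻¹ commute with a²b⁻¹; so |C_G(a²b⁻¹)| ≥ |⟨a²b⁻¹⟩| = 4.
By orbit–stabilizer, |C_G(a²b⁻¹)| = |G| / |conj. class of a²b⁻¹| = 12 / 3 = 4.
The 4 elements commuting with a²b⁻¹ are {e, a³, a²b, a²b⁻¹}.

Answer: {e, a³, a²b, a²b⁻¹}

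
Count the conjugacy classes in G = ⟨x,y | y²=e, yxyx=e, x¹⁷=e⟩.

The conjugacy classes (representative and size) are:
  [e] (size 1), [x¹⁶] (size 2), [x²] (size 2), [x³] (size 2), [x¹³] (size 2), [x¹²] (size 2), [x⁶] (size 2), [x¹⁰] (size 2), [x⁹] (size 2), [x⁷y] (size 17).
Class equation: 1 + 2 + 2 + 2 + 2 + 2 + 2 + 2 + 2 + 17 = 34 = |G|. So G has 10 conjugacy classes.

Answer: 10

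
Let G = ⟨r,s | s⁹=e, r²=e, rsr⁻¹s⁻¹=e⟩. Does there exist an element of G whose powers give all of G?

|G| = 18. The element rs has order 18 (its powers give 18 distinct elements), so ⟨rs⟩ = G and G is cyclic.

Answer: Yes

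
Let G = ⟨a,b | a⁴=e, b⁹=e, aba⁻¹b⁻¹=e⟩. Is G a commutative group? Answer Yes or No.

Each pair of generators commutes: a·b = ab = b·a. Since the generators pairwise commute, every element of G commutes with every other, so G is abelian.

Answer: Yes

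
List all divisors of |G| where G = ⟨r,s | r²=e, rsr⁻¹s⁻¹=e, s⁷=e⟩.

|G| = 14 = 2 · 7. By Lagrange's theorem the order of any subgroup divides 14; the divisors of 14 are 1, 2, 7, 14.

Answer: 1, 2, 7, 14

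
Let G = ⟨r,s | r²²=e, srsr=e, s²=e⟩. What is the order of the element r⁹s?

Compute successive powers until reaching e:
  (r⁹s)¹ = r⁹s, (r⁹s)² = e.
The smallest positive k with (r⁹s)ᵏ = e is 2.

Answer: 2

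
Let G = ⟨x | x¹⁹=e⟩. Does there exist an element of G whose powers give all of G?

|G| = 19. The element x has order 19 (its powers give 19 distinct elements), so ⟨x⟩ = G and G is cyclic.

Answer: Yes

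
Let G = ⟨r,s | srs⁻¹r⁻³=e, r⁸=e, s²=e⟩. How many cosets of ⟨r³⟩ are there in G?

First find ord(r³) by computing successive powers:
  (r³)¹ = r³, (r³)² = r⁶, (r³)³ = r, (r³)⁴ = r⁴, (r³)⁵ = r⁷, (r³)⁶ = r², (r³)⁷ = r⁵, (r³)⁸ = e.
So |⟨r³⟩| = ord(r³) = 8. With |G| = 16, by Lagrange [G : ⟨r³⟩] = 16/8 = 2.

Answer: 2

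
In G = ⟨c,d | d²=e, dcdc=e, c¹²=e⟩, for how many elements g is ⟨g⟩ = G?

⟨g⟩ = G would require ord(g) = |G| = 24, but the maximum element order in G is 12 < 24. So G is not cyclic and no single element generates it: the count is 0.

Answer: 0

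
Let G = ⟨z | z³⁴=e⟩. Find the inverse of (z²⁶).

The order of (z²⁶) is 17 (smallest k with (z²⁶)ᵏ = e), so (z²⁶)⁻¹ = (z²⁶)¹⁶ = z⁸.
Check: (z²⁶) · (z⁸) → (z²⁶) · z⁸ = e, giving e as required.

Answer: z⁸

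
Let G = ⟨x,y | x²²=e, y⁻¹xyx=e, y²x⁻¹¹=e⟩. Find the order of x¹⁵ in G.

Compute successive powers until reaching e:
  (x¹⁵)¹ = x¹⁵, (x¹⁵)² = x⁸, (x¹⁵)³ = x, (x¹⁵)⁴ = x¹⁶, (x¹⁵)⁵ = x⁹, (x¹⁵)⁶ = x², (x¹⁵)⁷ = x¹⁷, (x¹⁵)⁸ = x¹⁰, (x¹⁵)⁹ = x³, (x¹⁵)¹⁰ = x¹⁸, (x¹⁵)¹¹ = x¹¹, (x¹⁵)¹² = x⁴, (x¹⁵)¹³ = x¹⁹, (x¹⁵)¹⁴ = x¹², (x¹⁵)¹⁵ = x⁵, (x¹⁵)¹⁶ = x²⁰, (x¹⁵)¹⁷ = x¹³, (x¹⁵)¹⁸ = x⁶, (x¹⁵)¹⁹ = x²¹, (x¹⁵)²⁰ = x¹⁴, (x¹⁵)²¹ = x⁷, (x¹⁵)²² = e.
The smallest positive k with (x¹⁵)ᵏ = e is 22.

Answer: 22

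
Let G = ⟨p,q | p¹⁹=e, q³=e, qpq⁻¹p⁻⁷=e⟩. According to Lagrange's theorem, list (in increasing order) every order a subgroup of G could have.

|G| = 57 = 3 · 19. By Lagrange's theorem the order of any subgroup divides 57; the divisors of 57 are 1, 3, 19, 57.

Answer: 1, 3, 19, 57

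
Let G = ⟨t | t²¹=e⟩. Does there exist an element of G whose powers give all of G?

|G| = 21. The element t has order 21 (its powers give 21 distinct elements), so ⟨t⟩ = G and G is cyclic.

Answer: Yes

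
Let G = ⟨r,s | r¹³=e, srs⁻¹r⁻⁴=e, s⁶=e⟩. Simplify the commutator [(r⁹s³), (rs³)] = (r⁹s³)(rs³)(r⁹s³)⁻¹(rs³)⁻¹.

[(r⁹s³), (rs³)] = (r⁹s³)·(rs³)·(r⁹s³)⁻¹·(rs³)⁻¹.
  (r⁹s³) · (rs³) = r⁸
  (r⁸) · (r⁹s³) = r⁴s³
  (r⁴s³) · (rs³) = r³

Answer: r³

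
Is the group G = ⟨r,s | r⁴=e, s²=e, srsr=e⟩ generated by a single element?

Every cyclic group is abelian. But r·s = rs while s·r = r³s, so r·s ≠ s·r and G is not abelian. Hence G is not cyclic.

Answer: No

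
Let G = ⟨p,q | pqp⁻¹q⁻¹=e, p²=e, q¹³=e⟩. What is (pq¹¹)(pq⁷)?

Compute (pq¹¹) · (pq⁷) by multiplying left to right and reducing via the relations at each step:
  (pq¹¹) · p = q¹¹
  (q¹¹) · q⁷ = q⁵

Answer: q⁵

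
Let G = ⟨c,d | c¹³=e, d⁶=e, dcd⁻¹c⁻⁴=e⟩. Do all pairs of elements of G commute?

c·d = cd but d·c = c⁴d, so c·d ≠ d·c and G is not abelian.

Answer: No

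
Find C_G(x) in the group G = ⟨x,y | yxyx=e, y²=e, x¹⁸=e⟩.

⟨x⟩ ⊆ C_G(x) since powers of x commute with x; so |C_G(x)| ≥ |⟨x⟩| = 18.
By orbit–stabilizer, |C_G(x)| = |G| / |conj. class of x| = 36 / 2 = 18.
The 18 elements commuting with x are {e, x, x², x³, x⁴, x⁵, x⁶, x⁷, x⁸, x⁹, x¹⁰, x¹¹, x¹², x¹³, x¹⁴, x¹⁵, x¹⁶, x¹⁷}.

Answer: {e, x, x², x³, x⁴, x⁵, x⁶, x⁷, x⁸, x⁹, x¹⁰, x¹¹, x¹², x¹³, x¹⁴, x¹⁵, x¹⁶, x¹⁷}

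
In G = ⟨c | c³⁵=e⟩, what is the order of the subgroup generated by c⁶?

|⟨c⁶⟩| equals the order of c⁶. Compute successive powers until reaching e:
  (c⁶)¹ = c⁶, (c⁶)² = c¹², (c⁶)³ = c¹⁸, (c⁶)⁴ = c²⁴, (c⁶)⁵ = c³⁰, (c⁶)⁶ = c, (c⁶)⁷ = c⁷, (c⁶)⁸ = c¹³, (c⁶)⁹ = c¹⁹, (c⁶)¹⁰ = c²⁵, (c⁶)¹¹ = c³¹, (c⁶)¹² = c², (c⁶)¹³ = c⁸, (c⁶)¹⁴ = c¹⁴, (c⁶)¹⁵ = c²⁰, (c⁶)¹⁶ = c²⁶, (c⁶)¹⁷ = c³², (c⁶)¹⁸ = c³, (c⁶)¹⁹ = c⁹, (c⁶)²⁰ = c¹⁵, (c⁶)²¹ = c²¹, (c⁶)²² = c²⁷, (c⁶)²³ = c³³, (c⁶)²⁴ = c⁴, (c⁶)²⁵ = c¹⁰, (c⁶)²⁶ = c¹⁶, (c⁶)²⁷ = c²², (c⁶)²⁸ = c²⁸, (c⁶)²⁹ = c³⁴, (c⁶)³⁰ = c⁵, (c⁶)³¹ = c¹¹, (c⁶)³² = c¹⁷, (c⁶)³³ = c²³, (c⁶)³⁴ = c²⁹, (c⁶)³⁵ = e.
The smallest positive k with (c⁶)ᵏ = e is 35, so |⟨c⁶⟩| = 35.

Answer: 35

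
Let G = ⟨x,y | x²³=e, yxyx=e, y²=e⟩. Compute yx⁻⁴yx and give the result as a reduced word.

Multiply left to right, reducing at each step:
  y · x⁻⁴ = x⁴y
  (x⁴y) · y = x⁴
  (x⁴) · x = x⁵

Answer: x⁵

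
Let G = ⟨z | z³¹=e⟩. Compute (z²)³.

Compute successive powers of (z²), reducing at each step:
  (z²)²: (z²) · z² = z⁴
  (z²)³: (z⁴) · z² = z⁶

Answer: z⁶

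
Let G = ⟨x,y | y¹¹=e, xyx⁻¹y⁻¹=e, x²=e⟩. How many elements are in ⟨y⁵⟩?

|⟨y⁵⟩| equals the order of y⁵. Compute successive powers until reaching e:
  (y⁵)¹ = y⁵, (y⁵)² = y¹⁰, (y⁵)³ = y⁴, (y⁵)⁴ = y⁹, (y⁵)⁵ = y³, (y⁵)⁶ = y⁸, (y⁵)⁷ = y², (y⁵)⁸ = y⁷, (y⁵)⁹ = y, (y⁵)¹⁰ = y⁶, (y⁵)¹¹ = e.
The smallest positive k with (y⁵)ᵏ = e is 11, so |⟨y⁵⟩| = 11.

Answer: 11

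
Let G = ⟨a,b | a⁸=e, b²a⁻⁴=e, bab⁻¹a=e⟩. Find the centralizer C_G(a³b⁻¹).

⟨a³b⁻¹⟩ ⊆ C_G(a³b⁻¹) since powers of a³b⁻¹ commute with a³b⁻¹; so |C_G(a³b⁻¹)| ≥ |⟨a³b⁻¹⟩| = 4.
By orbit–stabilizer, |C_G(a³b⁻¹)| = |G| / |conj. class of a³b⁻¹| = 16 / 4 = 4.
The 4 elements commuting with a³b⁻¹ are {e, a⁴, a³b⁻¹, a³b}.

Answer: {e, a⁴, a³b⁻¹, a³b}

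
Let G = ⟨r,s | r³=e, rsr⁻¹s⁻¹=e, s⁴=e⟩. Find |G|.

Enumerate words in the generators, reducing via the relations: the distinct elements are
  {e, r, s, rs, r², s², s³, rs², rs³, r²s, r²s², r²s³}.
No further products give new elements, so |G| = 12.

Answer: 12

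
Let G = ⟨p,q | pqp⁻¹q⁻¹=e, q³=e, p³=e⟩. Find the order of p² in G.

Compute successive powers until reaching e:
  (p²)¹ = p², (p²)² = p, (p²)³ = e.
The smallest positive k with (p²)ᵏ = e is 3.

Answer: 3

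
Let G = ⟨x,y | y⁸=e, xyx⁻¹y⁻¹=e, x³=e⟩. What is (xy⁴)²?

Compute successive powers of (xy⁴), reducing at each step:
  (xy⁴)²: (xy⁴) · x = x²y⁴;   (x²y⁴) · y⁴ = x²

Answer: x²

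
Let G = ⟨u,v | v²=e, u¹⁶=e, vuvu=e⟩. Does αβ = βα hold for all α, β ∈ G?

u·v = uv but v·u = u¹⁵v, so u·v ≠ v·u and G is not abelian.

Answer: No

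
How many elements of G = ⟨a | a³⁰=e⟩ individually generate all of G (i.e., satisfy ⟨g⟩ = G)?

G is cyclic of order 30. An element generates G iff its order is 30, and a cyclic group of order 30 has exactly φ(30) = 8 such elements.

Answer: 8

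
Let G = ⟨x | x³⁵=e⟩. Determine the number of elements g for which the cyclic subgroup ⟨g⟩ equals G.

G is cyclic of order 35. An element generates G iff its order is 35, and a cyclic group of order 35 has exactly φ(35) = 24 such elements.

Answer: 24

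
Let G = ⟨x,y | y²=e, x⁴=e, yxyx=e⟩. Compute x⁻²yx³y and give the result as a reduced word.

Multiply left to right, reducing at each step:
  (x²) · y = x²y
  (x²y) · x³ = x³y
  (x³y) · y = x³

Answer: x³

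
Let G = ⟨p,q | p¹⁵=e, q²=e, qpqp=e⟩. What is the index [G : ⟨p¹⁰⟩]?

First find ord(p¹⁰) by computing successive powers:
  (p¹⁰)¹ = p¹⁰, (p¹⁰)² = p⁵, (p¹⁰)³ = e.
So |⟨p¹⁰⟩| = ord(p¹⁰) = 3. With |G| = 30, by Lagrange [G : ⟨p¹⁰⟩] = 30/3 = 10.

Answer: 10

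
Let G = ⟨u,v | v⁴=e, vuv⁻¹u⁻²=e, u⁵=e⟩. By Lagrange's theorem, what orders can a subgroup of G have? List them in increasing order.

|G| = 20 = 2² · 5. By Lagrange's theorem the order of any subgroup divides 20; the divisors of 20 are 1, 2, 4, 5, 10, 20.

Answer: 1, 2, 4, 5, 10, 20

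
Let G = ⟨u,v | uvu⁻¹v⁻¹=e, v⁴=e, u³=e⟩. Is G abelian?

Each pair of generators commutes: u·v = uv = v·u. Since the generators pairwise commute, every element of G commutes with every other, so G is abelian.

Answer: Yes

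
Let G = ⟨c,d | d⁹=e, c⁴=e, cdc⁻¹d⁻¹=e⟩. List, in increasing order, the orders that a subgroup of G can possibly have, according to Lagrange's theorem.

|G| = 36 = 2² · 3². By Lagrange's theorem the order of any subgroup divides 36; the divisors of 36 are 1, 2, 3, 4, 6, 9, 12, 18, 36.

Answer: 1, 2, 3, 4, 6, 9, 12, 18, 36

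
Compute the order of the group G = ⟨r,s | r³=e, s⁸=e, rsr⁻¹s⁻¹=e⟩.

Enumerate words in the generators, reducing via the relations: the distinct elements are
  {e, r, s, rs, r², s², s³, s⁴, s⁵, s⁶, s⁷, rs², rs³, rs⁴, rs⁵, rs⁶, rs⁷, r²s, r²s², r²s³, r²s⁴, r²s⁵, r²s⁶, r²s⁷}.
No further products give new elements, so |G| = 24.

Answer: 24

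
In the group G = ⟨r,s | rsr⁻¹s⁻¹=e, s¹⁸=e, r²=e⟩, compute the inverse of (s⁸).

The order of (s⁸) is 9 (smallest k with (s⁸)ᵏ = e), so (s⁸)⁻¹ = (s⁸)⁸ = s¹⁰.
Check: (s⁸) · (s¹⁰) → (s⁸) · s¹⁰ = e, giving e as required.

Answer: s¹⁰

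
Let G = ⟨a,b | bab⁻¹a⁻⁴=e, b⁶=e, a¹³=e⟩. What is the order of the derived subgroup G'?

G' = [G, G] is generated by all commutators. The generator-pair commutators are: [a, b] = a¹⁰.
The subgroup they normally generate is {e, a, a², a³, a⁴, a⁵, a⁶, a⁷, a⁸, a⁹, a¹⁰, a¹¹, a¹²}, of order 13.
Check: |G/G'| = 78/13 = 6 is the order of the abelianisation.

Answer: 13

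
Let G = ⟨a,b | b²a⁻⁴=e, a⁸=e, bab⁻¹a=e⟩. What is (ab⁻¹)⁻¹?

The order of (ab⁻¹) is 4 (smallest k with (ab⁻¹)ᵏ = e), so (ab⁻¹)⁻¹ = (ab⁻¹)³ = ab.
Check: (ab⁻¹) · (ab) → (ab⁻¹) · a = b⁻¹;   (b⁻¹) · b = e, giving e as required.

Answer: ab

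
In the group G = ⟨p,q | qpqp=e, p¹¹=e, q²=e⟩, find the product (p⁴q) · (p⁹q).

Compute (p⁴q) · (p⁹q) by multiplying left to right and reducing via the relations at each step:
  (p⁴q) · p⁹ = p⁶q
  (p⁶q) · q = p⁶

Answer: p⁶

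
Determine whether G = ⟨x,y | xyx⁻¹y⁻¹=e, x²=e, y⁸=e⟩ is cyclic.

|G| = 16, but the maximum element order in G is 8 < 16. No single element generates all of G, so G is not cyclic.

Answer: No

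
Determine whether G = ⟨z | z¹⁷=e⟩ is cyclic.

|G| = 17. The element z has order 17 (its powers give 17 distinct elements), so ⟨z⟩ = G and G is cyclic.

Answer: Yes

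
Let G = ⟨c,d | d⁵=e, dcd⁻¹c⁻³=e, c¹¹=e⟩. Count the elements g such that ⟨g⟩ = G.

⟨g⟩ = G would require ord(g) = |G| = 55, but the maximum element order in G is 11 < 55. So G is not cyclic and no single element generates it: the count is 0.

Answer: 0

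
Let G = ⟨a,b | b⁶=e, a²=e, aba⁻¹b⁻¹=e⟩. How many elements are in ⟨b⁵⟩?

|⟨b⁵⟩| equals the order of b⁵. Compute successive powers until reaching e:
  (b⁵)¹ = b⁵, (b⁵)² = b⁴, (b⁵)³ = b³, (b⁵)⁴ = b², (b⁵)⁵ = b, (b⁵)⁶ = e.
The smallest positive k with (b⁵)ᵏ = e is 6, so |⟨b⁵⟩| = 6.

Answer: 6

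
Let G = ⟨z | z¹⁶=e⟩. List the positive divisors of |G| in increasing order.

|G| = 16 = 2⁴. By Lagrange's theorem the order of any subgroup divides 16; the divisors of 16 are 1, 2, 4, 8, 16.

Answer: 1, 2, 4, 8, 16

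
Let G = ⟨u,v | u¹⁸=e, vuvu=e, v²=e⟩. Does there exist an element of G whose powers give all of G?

Every cyclic group is abelian. But u·v = uv while v·u = u¹⁷v, so u·v ≠ v·u and G is not abelian. Hence G is not cyclic.

Answer: No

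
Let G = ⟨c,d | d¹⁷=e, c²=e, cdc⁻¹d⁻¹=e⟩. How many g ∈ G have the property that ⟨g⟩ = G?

G is cyclic of order 34. An element generates G iff its order is 34, and a cyclic group of order 34 has exactly φ(34) = 16 such elements.

Answer: 16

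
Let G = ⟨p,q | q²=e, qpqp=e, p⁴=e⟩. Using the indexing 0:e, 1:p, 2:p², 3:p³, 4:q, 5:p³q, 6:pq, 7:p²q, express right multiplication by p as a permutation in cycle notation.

(0 1 2 3)(4 5 7 6)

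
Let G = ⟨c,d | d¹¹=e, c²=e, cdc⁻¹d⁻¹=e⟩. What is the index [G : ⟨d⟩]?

First find ord(d) by computing successive powers:
  d¹ = d, d² = d², d³ = d³, d⁴ = d⁴, d⁵ = d⁵, d⁶ = d⁶, d⁷ = d⁷, d⁸ = d⁸, d⁹ = d⁹, d¹⁰ = d¹⁰, d¹¹ = e.
So |⟨d⟩| = ord(d) = 11. With |G| = 22, by Lagrange [G : ⟨d⟩] = 22/11 = 2.

Answer: 2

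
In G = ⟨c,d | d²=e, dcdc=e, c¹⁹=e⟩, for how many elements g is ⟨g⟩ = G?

⟨g⟩ = G would require ord(g) = |G| = 38, but the maximum element order in G is 19 < 38. So G is not cyclic and no single element generates it: the count is 0.

Answer: 0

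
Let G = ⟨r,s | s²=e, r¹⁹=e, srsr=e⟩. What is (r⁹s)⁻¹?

The order of (r⁹s) is 2 (smallest k with (r⁹s)ᵏ = e), so (r⁹s)⁻¹ = (r⁹s)¹ = r⁹s.
Check: (r⁹s) · (r⁹s) → (r⁹s) · r⁹ = s;   s · s = e, giving e as required.

Answer: r⁹s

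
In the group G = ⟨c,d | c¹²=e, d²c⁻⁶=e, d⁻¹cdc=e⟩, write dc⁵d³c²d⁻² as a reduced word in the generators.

Multiply left to right, reducing at each step:
  d · c⁵ = cd⁻¹
  (cd⁻¹) · d³ = c⁷
  (c⁷) · c² = c⁹
  (c⁹) · d⁻² = c³

Answer: c³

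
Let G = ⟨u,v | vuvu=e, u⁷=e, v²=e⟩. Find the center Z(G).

An element z ∈ Z(G) iff z commutes with every generator.
For example e is central: e·u = u = u·e; e·v = v = v·e.
Whereas u ∉ Z(G) since u·v = uv ≠ u⁶v = v·u.
Checking each of the 14 elements this way gives Z(G) = {e}, of order 1.

Answer: {e}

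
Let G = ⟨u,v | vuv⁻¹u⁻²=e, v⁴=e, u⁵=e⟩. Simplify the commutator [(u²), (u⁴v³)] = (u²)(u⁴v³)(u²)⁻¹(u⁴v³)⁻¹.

[(u²), (u⁴v³)] = (u²)·(u⁴v³)·(u²)⁻¹·(u⁴v³)⁻¹.
  (u²) · (u⁴v³) = uv³
  (uv³) · (u³) = v³
  (v³) · (u²v) = u

Answer: u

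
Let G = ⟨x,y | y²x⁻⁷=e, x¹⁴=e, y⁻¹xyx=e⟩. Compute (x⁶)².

Compute successive powers of (x⁶), reducing at each step:
  (x⁶)²: (x⁶) · x⁶ = x¹²

Answer: x¹²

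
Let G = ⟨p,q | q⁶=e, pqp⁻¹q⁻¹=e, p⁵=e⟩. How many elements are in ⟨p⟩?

|⟨p⟩| equals the order of p. Compute successive powers until reaching e:
  p¹ = p, p² = p², p³ = p³, p⁴ = p⁴, p⁵ = e.
The smallest positive k with pᵏ = e is 5, so |⟨p⟩| = 5.

Answer: 5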